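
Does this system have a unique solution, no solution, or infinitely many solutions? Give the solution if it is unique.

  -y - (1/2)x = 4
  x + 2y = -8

infinitely many solutions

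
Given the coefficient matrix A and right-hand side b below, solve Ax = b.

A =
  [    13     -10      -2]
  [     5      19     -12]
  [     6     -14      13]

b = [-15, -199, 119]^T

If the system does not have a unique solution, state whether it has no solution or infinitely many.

x_1 = -5, x_2 = -6, x_3 = 5

Row-reduce the augmented matrix:
R1 ← R1 / (13).
R2 ← R2 − 5·R1.
R3 ← R3 − 6·R1.
R2 ← R2 / (297/13).
R1 ← R1 + 10/13·R2.
R3 ← R3 + 122/13·R2.
R3 ← R3 / (2765/297).
R1 ← R1 + 158/297·R3.
R2 ← R2 + 146/297·R3.
Reading off the reduced rows gives x_1 = -5, x_2 = -6, x_3 = 5.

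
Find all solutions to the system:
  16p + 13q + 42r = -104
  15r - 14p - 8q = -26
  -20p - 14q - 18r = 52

infinitely many solutions

Row-reduce:
R1 ← R1 / (16).
R2 ← R2 + 14·R1.
R3 ← R3 + 20·R1.
R2 ← R2 / (27/8).
R1 ← R1 − 13/16·R2.
R3 ← R3 − 9/4·R2.
Rank is 2 with 3 unknowns, leaving r free.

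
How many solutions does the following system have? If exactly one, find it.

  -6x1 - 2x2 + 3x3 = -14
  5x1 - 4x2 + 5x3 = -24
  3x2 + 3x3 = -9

Row-reduce the augmented matrix:
R1 ← R1 / (-6).
R2 ← R2 − 5·R1.
R2 ← R2 / (-17/3).
R1 ← R1 − 1/3·R2.
R3 ← R3 − 3·R2.
R3 ← R3 / (237/34).
R1 ← R1 + 1/17·R3.
R2 ← R2 + 45/34·R3.
Reading off the reduced rows gives x1 = 0, x2 = 1, x3 = -4.

x1 = 0, x2 = 1, x3 = -4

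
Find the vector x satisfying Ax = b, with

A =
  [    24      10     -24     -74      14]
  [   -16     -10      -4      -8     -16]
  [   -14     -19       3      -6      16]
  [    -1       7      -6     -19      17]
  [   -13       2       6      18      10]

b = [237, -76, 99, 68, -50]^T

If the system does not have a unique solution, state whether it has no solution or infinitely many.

no solution

Row-reduce:
R1 ← R1 / (24).
R2 ← R2 + 16·R1.
R3 ← R3 + 14·R1.
R4 ← R4 + 1·R1.
R5 ← R5 + 13·R1.
R2 ← R2 / (-10/3).
R1 ← R1 − 5/12·R2.
R3 ← R3 + 79/6·R2.
R4 ← R4 − 89/12·R2.
R5 ← R5 − 89/12·R2.
R3 ← R3 / (68).
R1 ← R1 + 7/2·R3.
R2 ← R2 − 6·R3.
R4 ← R4 + 103/2·R3.
R5 ← R5 + 103/2·R3.
R4 ← R4 / (-4181/272).
R1 ← R1 + 1529/1360·R4.
R2 ← R2 − 529/340·R4.
R3 ← R3 − 1773/680·R4.
R5 ← R5 + 4181/272·R4.
Row 5 reduces to 0 = 1/2, a contradiction. The system is inconsistent.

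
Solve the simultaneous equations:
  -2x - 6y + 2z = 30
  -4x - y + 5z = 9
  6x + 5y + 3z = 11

x = 4, y = -5, z = 4

Row-reduce the augmented matrix:
R1 ← R1 / (-2).
R2 ← R2 + 4·R1.
R3 ← R3 − 6·R1.
R2 ← R2 / (11).
R1 ← R1 − 3·R2.
R3 ← R3 + 13·R2.
R3 ← R3 / (112/11).
R1 ← R1 + 14/11·R3.
R2 ← R2 − 1/11·R3.
Reading off the reduced rows gives x = 4, y = -5, z = 4.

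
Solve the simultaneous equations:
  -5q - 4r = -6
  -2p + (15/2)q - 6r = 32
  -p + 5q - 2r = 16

Row-reduce:
Swap R1 and R2.
R1 ← R1 / (-2).
R3 ← R3 + 1·R1.
R2 ← R2 / (-5).
R1 ← R1 + 15/4·R2.
R3 ← R3 − 5/4·R2.
Row 3 reduces to 0 = -3/2, a contradiction. The system is inconsistent.

no solution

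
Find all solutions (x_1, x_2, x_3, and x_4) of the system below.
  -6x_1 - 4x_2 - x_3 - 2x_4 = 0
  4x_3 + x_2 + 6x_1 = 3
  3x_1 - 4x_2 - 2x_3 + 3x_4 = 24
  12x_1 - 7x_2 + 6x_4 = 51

infinitely many solutions

Row-reduce:
R1 ← R1 / (-6).
R2 ← R2 − 6·R1.
R3 ← R3 − 3·R1.
R4 ← R4 − 12·R1.
R2 ← R2 / (-3).
R1 ← R1 − 2/3·R2.
R3 ← R3 + 6·R2.
R4 ← R4 + 15·R2.
R3 ← R3 / (-17/2).
R1 ← R1 − 5/6·R3.
R2 ← R2 + 1·R3.
R4 ← R4 + 17·R3.
Rank is 3 with 4 unknowns, leaving x_4 free.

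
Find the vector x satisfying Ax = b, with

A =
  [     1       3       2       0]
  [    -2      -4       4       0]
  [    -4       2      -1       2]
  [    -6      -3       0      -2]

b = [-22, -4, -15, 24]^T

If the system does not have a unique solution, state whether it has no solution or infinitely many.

x_1 = 0, x_2 = -4, x_3 = -5, x_4 = -6

Row-reduce the augmented matrix:
R2 ← R2 + 2·R1.
R3 ← R3 + 4·R1.
R4 ← R4 + 6·R1.
R2 ← R2 / (2).
R1 ← R1 − 3·R2.
R3 ← R3 − 14·R2.
R4 ← R4 − 15·R2.
R3 ← R3 / (-49).
R1 ← R1 + 10·R3.
R2 ← R2 − 4·R3.
R4 ← R4 + 48·R3.
R4 ← R4 / (-194/49).
R1 ← R1 + 20/49·R4.
R2 ← R2 − 8/49·R4.
R3 ← R3 + 2/49·R4.
Reading off the reduced rows gives x_1 = 0, x_2 = -4, x_3 = -5, x_4 = -6.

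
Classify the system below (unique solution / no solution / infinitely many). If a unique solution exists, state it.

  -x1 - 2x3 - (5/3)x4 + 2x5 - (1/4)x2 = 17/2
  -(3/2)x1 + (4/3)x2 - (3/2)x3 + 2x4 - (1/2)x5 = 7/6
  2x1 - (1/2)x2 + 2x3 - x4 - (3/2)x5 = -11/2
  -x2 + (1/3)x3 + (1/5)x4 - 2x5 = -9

infinitely many solutions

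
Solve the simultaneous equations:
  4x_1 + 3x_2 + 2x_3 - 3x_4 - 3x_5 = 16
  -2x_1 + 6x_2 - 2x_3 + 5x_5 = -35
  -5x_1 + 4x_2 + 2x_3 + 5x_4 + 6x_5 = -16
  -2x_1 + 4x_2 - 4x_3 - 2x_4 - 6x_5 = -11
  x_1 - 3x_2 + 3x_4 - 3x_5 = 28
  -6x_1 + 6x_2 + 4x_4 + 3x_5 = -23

Row-reduce:
R1 ← R1 / (4).
R2 ← R2 + 2·R1.
R3 ← R3 + 5·R1.
R4 ← R4 + 2·R1.
R5 ← R5 − 1·R1.
R6 ← R6 + 6·R1.
R2 ← R2 / (15/2).
R1 ← R1 − 3/4·R2.
R3 ← R3 − 31/4·R2.
R4 ← R4 − 11/2·R2.
R5 ← R5 + 15/4·R2.
R6 ← R6 − 21/2·R2.
R3 ← R3 / (83/15).
R1 ← R1 − 3/5·R3.
R2 ← R2 + 2/15·R3.
R4 ← R4 + 34/15·R3.
R5 ← R5 + 1·R3.
R6 ← R6 − 22/5·R3.
R4 ← R4 / (-104/83).
R1 ← R1 + 75/83·R4.
R2 ← R2 + 11/83·R4.
R3 ← R3 − 42/83·R4.
R5 ← R5 − 291/83·R4.
R6 ← R6 + 52/83·R4.
R5 ← R5 / (-1585/52).
R1 ← R1 − 349/52·R5.
R2 ← R2 − 81/52·R5.
R3 ← R3 + 59/13·R5.
R4 ← R4 − 441/52·R5.
Row 6 reduces to 0 = -3/2, a contradiction. The system is inconsistent.

no solution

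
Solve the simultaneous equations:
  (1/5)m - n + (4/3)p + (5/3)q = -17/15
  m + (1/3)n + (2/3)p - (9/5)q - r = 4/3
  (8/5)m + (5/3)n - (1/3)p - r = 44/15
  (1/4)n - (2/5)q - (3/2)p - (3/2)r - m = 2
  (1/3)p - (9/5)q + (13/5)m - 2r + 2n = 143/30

no solution

Row-reduce:
R1 ← R1 / (1/5).
R2 ← R2 − 1·R1.
R3 ← R3 − 8/5·R1.
R4 ← R4 + 1·R1.
R5 ← R5 − 13/5·R1.
R2 ← R2 / (16/3).
R1 ← R1 + 5·R2.
R3 ← R3 − 29/3·R2.
R4 ← R4 + 19/4·R2.
R5 ← R5 − 15·R2.
R3 ← R3 / (-1/8).
R1 ← R1 − 25/24·R3.
R2 ← R2 + 9/8·R3.
R4 ← R4 + 17/96·R3.
R5 ← R5 + 1/8·R3.
R4 ← R4 / (-74/9).
R1 ← R1 − 367/9·R4.
R2 ← R2 + 236/5·R4.
R3 ← R3 + 604/15·R4.
Row 5 reduces to 0 = 1/2, a contradiction. The system is inconsistent.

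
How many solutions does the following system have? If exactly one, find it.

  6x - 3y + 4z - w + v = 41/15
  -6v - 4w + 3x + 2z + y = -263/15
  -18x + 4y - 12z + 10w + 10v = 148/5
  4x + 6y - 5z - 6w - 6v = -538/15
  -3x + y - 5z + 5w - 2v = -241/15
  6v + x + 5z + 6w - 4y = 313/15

Row-reduce the augmented matrix:
R1 ← R1 / (6).
R2 ← R2 − 3·R1.
R3 ← R3 + 18·R1.
R4 ← R4 − 4·R1.
R5 ← R5 + 3·R1.
R6 ← R6 − 1·R1.
R2 ← R2 / (5/2).
R1 ← R1 + 1/2·R2.
R3 ← R3 + 5·R2.
R4 ← R4 − 8·R2.
R5 ← R5 + 1/2·R2.
R6 ← R6 + 7/2·R2.
Swap R3 and R4.
R3 ← R3 / (-23/3).
R1 ← R1 − 2/3·R3.
R5 ← R5 + 3·R3.
R6 ← R6 − 13/3·R3.
Swap R4 and R5.
R4 ← R4 / (173/115).
R1 ← R1 + 41/115·R4.
R2 ← R2 + 7/5·R4.
R3 ← R3 + 88/115·R4.
R6 ← R6 − 527/115·R4.
Swap R5 and R6.
R5 ← R5 / (5207/173).
R1 ← R1 + 325/173·R5.
R2 ← R2 + 1791/173·R5.
R3 ← R3 + 1052/173·R5.
R4 ← R4 + 958/173·R5.
R6 reduces to 0 = 0, so the extra equation is consistent.
Reading off the reduced rows gives x = -11/5, y = -2, z = 4/3, w = -8/5, v = 3.

x = -11/5, y = -2, z = 4/3, w = -8/5, v = 3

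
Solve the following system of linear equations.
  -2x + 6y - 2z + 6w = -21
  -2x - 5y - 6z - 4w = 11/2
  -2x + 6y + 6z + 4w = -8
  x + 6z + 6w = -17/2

Row-reduce the augmented matrix:
R1 ← R1 / (-2).
R2 ← R2 + 2·R1.
R3 ← R3 + 2·R1.
R4 ← R4 − 1·R1.
R2 ← R2 / (-11).
R1 ← R1 + 3·R2.
R4 ← R4 − 3·R2.
R3 ← R3 / (8).
R1 ← R1 − 23/11·R3.
R2 ← R2 − 4/11·R3.
R4 ← R4 − 43/11·R3.
R4 ← R4 / (29/4).
R1 ← R1 − 1/4·R4.
R2 ← R2 − 1·R4.
R3 ← R3 + 1/4·R4.
Reading off the reduced rows gives x = 1/2, y = -1/2, z = 1, w = -5/2.

x = 1/2, y = -1/2, z = 1, w = -5/2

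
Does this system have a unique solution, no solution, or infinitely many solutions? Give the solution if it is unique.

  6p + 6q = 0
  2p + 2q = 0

Row-reduce:
R1 ← R1 / (6).
R2 ← R2 − 2·R1.
Rank is 1 with 2 unknowns, leaving q free.

infinitely many solutions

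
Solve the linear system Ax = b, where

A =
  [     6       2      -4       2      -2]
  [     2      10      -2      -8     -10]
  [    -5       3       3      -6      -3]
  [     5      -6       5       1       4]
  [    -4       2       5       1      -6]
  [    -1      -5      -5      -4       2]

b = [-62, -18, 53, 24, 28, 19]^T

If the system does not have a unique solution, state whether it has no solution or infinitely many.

Row-reduce the augmented matrix:
R1 ← R1 / (6).
R2 ← R2 − 2·R1.
R3 ← R3 + 5·R1.
R4 ← R4 − 5·R1.
R5 ← R5 + 4·R1.
R6 ← R6 + 1·R1.
R2 ← R2 / (28/3).
R1 ← R1 − 1/3·R2.
R3 ← R3 − 14/3·R2.
R4 ← R4 + 23/3·R2.
R5 ← R5 − 10/3·R2.
R6 ← R6 + 14/3·R2.
Swap R3 and R4.
R3 ← R3 / (109/14).
R1 ← R1 + 9/14·R3.
R2 ← R2 + 1/14·R3.
R5 ← R5 − 18/7·R3.
R6 ← R6 + 6·R3.
Swap R4 and R5.
R4 ← R4 / (8).
R2 ← R2 + 1·R4.
R3 ← R3 + 1·R4.
R6 ← R6 + 14·R4.
Swap R5 and R6.
R5 ← R5 / (-1132/109).
R1 ← R1 + 18/109·R5.
R2 ← R2 + 313/218·R5.
R3 ← R3 + 147/218·R5.
R4 ← R4 + 91/218·R5.
R6 reduces to 0 = 0, so the extra equation is consistent.
Reading off the reduced rows gives x_1 = -4, x_2 = -4, x_3 = 5, x_4 = -5, x_5 = 0.

x_1 = -4, x_2 = -4, x_3 = 5, x_4 = -5, x_5 = 0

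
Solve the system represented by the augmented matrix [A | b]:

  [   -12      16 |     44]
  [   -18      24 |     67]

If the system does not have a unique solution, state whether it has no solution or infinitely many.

no solution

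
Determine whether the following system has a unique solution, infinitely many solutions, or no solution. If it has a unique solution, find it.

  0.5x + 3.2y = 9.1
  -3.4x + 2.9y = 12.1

x = -1, y = 3

Row-reduce the augmented matrix:
R1 ← R1 / (1/2).
R2 ← R2 + 17/5·R1.
R2 ← R2 / (1233/50).
R1 ← R1 − 32/5·R2.
Reading off the reduced rows gives x = -1, y = 3.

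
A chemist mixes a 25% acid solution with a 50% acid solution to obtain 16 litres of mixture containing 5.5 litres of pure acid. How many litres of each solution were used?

Let a = litres of solution A, b = litres of solution B.
  a + b = 16
  (1/4)a + (1/2)b = 11/2
From equation 1: a = 16 − b.
Substitute into equation 2 and solve: b = 6.
Then a = 10.

litres of solution A: 10, litres of solution B: 6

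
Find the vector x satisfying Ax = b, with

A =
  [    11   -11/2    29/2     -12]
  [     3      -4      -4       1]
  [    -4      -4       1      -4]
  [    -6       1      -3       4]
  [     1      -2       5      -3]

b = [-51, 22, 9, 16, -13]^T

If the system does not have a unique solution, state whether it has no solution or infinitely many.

Row-reduce:
R1 ← R1 / (11).
R2 ← R2 − 3·R1.
R3 ← R3 + 4·R1.
R4 ← R4 + 6·R1.
R5 ← R5 − 1·R1.
R2 ← R2 / (-5/2).
R1 ← R1 + 1/2·R2.
R3 ← R3 + 6·R2.
R4 ← R4 + 2·R2.
R5 ← R5 + 3/2·R2.
R3 ← R3 / (279/11).
R1 ← R1 − 32/11·R3.
R2 ← R2 − 35/11·R3.
R4 ← R4 − 124/11·R3.
R5 ← R5 − 93/11·R3.
R4 ← R4 / (104/45).
R1 ← R1 − 53/279·R4.
R2 ← R2 − 874/1395·R4.
R3 ← R3 + 1024/1395·R4.
R5 ← R5 − 26/15·R4.
Row 5 reduces to 0 = 1/2, a contradiction. The system is inconsistent.

no solution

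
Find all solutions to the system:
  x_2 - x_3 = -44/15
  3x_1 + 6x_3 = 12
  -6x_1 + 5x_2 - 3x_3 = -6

x_1 = -2/3, x_2 = -3/5, x_3 = 7/3

Row-reduce the augmented matrix:
Swap R1 and R2.
R1 ← R1 / (3).
R3 ← R3 + 6·R1.
R3 ← R3 − 5·R2.
R3 ← R3 / (14).
R1 ← R1 − 2·R3.
R2 ← R2 + 1·R3.
Reading off the reduced rows gives x_1 = -2/3, x_2 = -3/5, x_3 = 7/3.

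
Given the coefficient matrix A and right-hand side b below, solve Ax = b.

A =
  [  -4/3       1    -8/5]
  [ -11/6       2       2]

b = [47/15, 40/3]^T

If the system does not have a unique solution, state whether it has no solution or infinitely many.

infinitely many solutions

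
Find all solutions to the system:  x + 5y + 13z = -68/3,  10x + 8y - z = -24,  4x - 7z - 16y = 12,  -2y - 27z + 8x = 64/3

x = -2, y = -2/3, z = -4/3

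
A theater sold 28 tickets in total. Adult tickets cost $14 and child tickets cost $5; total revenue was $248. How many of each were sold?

Let a = adult tickets, c = child tickets.
  a + c = 28
  5c + 14a = 248
From equation 1: a = 28 − c.
Substitute into equation 2 and solve: c = 16.
Then a = 12.

adult tickets: 12, child tickets: 16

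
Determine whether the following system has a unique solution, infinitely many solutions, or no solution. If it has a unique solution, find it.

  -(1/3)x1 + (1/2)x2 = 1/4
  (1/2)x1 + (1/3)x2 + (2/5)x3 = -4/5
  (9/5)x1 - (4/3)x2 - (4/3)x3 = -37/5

x1 = -3, x2 = -3/2, x3 = 3

Row-reduce the augmented matrix:
R1 ← R1 / (-1/3).
R2 ← R2 − 1/2·R1.
R3 ← R3 − 9/5·R1.
R2 ← R2 / (13/12).
R1 ← R1 + 3/2·R2.
R3 ← R3 − 41/30·R2.
R3 ← R3 / (-1792/975).
R1 ← R1 − 36/65·R3.
R2 ← R2 − 24/65·R3.
Reading off the reduced rows gives x1 = -3, x2 = -3/2, x3 = 3.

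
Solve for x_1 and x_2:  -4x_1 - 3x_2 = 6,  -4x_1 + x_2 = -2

x_1 = 0, x_2 = -2

From equation 2: x_2 = -2 + 4·x_1.
Substitute into equation 1 and solve: x_1 = 0.
Then x_2 = -2.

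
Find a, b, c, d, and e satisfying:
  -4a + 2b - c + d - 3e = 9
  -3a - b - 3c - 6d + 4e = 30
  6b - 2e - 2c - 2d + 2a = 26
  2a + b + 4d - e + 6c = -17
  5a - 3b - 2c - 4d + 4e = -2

Row-reduce the augmented matrix:
R1 ← R1 / (-4).
R2 ← R2 + 3·R1.
R3 ← R3 − 2·R1.
R4 ← R4 − 2·R1.
R5 ← R5 − 5·R1.
R2 ← R2 / (-5/2).
R1 ← R1 + 1/2·R2.
R3 ← R3 − 7·R2.
R4 ← R4 − 2·R2.
R5 ← R5 + 1/2·R2.
R3 ← R3 / (-44/5).
R1 ← R1 − 7/10·R3.
R2 ← R2 − 9/10·R3.
R4 ← R4 − 37/10·R3.
R5 ← R5 + 14/5·R3.
R4 ← R4 / (-417/44).
R1 ← R1 + 23/44·R4.
R2 ← R2 − 27/44·R4.
R3 ← R3 − 51/22·R4.
R5 ← R5 − 56/11·R4.
R5 ← R5 / (-132/139).
R1 ← R1 − 21/139·R5.
R2 ← R2 + 73/139·R5.
R3 ← R3 − 64/139·R5.
R4 ← R4 + 123/139·R5.
Reading off the reduced rows gives a = -2, b = 4, c = 0, d = -4, e = 1.

a = -2, b = 4, c = 0, d = -4, e = 1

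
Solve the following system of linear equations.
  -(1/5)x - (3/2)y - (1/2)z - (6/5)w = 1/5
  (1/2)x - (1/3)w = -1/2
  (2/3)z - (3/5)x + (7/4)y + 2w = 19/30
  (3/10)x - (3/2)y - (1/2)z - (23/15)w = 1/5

Row-reduce:
R1 ← R1 / (-1/5).
R2 ← R2 − 1/2·R1.
R3 ← R3 + 3/5·R1.
R4 ← R4 − 3/10·R1.
R2 ← R2 / (-15/4).
R1 ← R1 − 15/2·R2.
R3 ← R3 − 25/4·R2.
R4 ← R4 + 15/4·R2.
R3 ← R3 / (1/12).
R2 ← R2 − 1/3·R3.
Row 4 reduces to 0 = 1/2, a contradiction. The system is inconsistent.

no solution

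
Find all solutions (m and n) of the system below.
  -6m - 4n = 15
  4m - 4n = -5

Row-reduce the augmented matrix:
R1 ← R1 / (-6).
R2 ← R2 − 4·R1.
R2 ← R2 / (-20/3).
R1 ← R1 − 2/3·R2.
Reading off the reduced rows gives m = -2, n = -3/4.

m = -2, n = -3/4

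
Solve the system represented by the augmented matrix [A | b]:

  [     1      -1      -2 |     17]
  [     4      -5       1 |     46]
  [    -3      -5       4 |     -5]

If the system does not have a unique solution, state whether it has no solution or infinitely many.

x_1 = 6, x_2 = -5, x_3 = -3

Row-reduce the augmented matrix:
R2 ← R2 − 4·R1.
R3 ← R3 + 3·R1.
R2 ← R2 / (-1).
R1 ← R1 + 1·R2.
R3 ← R3 + 8·R2.
R3 ← R3 / (-74).
R1 ← R1 + 11·R3.
R2 ← R2 + 9·R3.
Reading off the reduced rows gives x_1 = 6, x_2 = -5, x_3 = -3.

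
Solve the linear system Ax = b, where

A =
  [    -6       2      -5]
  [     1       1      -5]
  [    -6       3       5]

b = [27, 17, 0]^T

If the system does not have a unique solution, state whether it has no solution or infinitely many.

x_1 = -1, x_2 = 3, x_3 = -3

Row-reduce the augmented matrix:
R1 ← R1 / (-6).
R2 ← R2 − 1·R1.
R3 ← R3 + 6·R1.
R2 ← R2 / (4/3).
R1 ← R1 + 1/3·R2.
R3 ← R3 − 1·R2.
R3 ← R3 / (115/8).
R1 ← R1 + 5/8·R3.
R2 ← R2 + 35/8·R3.
Reading off the reduced rows gives x_1 = -1, x_2 = 3, x_3 = -3.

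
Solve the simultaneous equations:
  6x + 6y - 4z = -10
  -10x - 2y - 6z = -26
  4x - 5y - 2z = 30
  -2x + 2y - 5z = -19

no solution

Row-reduce:
R1 ← R1 / (6).
R2 ← R2 + 10·R1.
R3 ← R3 − 4·R1.
R4 ← R4 + 2·R1.
R2 ← R2 / (8).
R1 ← R1 − 1·R2.
R3 ← R3 + 9·R2.
R4 ← R4 − 4·R2.
R3 ← R3 / (-163/12).
R1 ← R1 − 11/12·R3.
R2 ← R2 + 19/12·R3.
Row 4 reduces to 0 = -1, a contradiction. The system is inconsistent.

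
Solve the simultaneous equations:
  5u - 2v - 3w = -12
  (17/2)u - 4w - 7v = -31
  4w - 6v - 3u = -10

no solution

Row-reduce:
R1 ← R1 / (5).
R2 ← R2 − 17/2·R1.
R3 ← R3 + 3·R1.
R2 ← R2 / (-18/5).
R1 ← R1 + 2/5·R2.
R3 ← R3 + 36/5·R2.
Row 3 reduces to 0 = 4, a contradiction. The system is inconsistent.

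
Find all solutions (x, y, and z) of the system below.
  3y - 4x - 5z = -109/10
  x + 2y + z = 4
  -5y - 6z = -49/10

x = 13/5, y = 1/2, z = 2/5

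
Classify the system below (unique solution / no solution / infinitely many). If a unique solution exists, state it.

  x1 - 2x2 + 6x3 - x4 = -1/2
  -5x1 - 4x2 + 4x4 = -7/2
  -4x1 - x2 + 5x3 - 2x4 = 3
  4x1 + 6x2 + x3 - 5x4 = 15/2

Row-reduce the augmented matrix:
R2 ← R2 + 5·R1.
R3 ← R3 + 4·R1.
R4 ← R4 − 4·R1.
R2 ← R2 / (-14).
R1 ← R1 + 2·R2.
R3 ← R3 + 9·R2.
R4 ← R4 − 14·R2.
R3 ← R3 / (68/7).
R1 ← R1 − 12/7·R3.
R2 ← R2 + 15/7·R3.
R4 ← R4 − 7·R3.
R4 ← R4 / (253/136).
R1 ← R1 − 3/34·R4.
R2 ← R2 + 151/136·R4.
R3 ← R3 + 75/136·R4.
Reading off the reduced rows gives x1 = -1/2, x2 = 3/2, x3 = 1/2, x4 = 0.

x1 = -1/2, x2 = 3/2, x3 = 1/2, x4 = 0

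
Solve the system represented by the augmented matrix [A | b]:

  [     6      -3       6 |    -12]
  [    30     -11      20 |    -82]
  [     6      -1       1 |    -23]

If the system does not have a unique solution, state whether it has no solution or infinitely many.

infinitely many solutions

Row-reduce:
R1 ← R1 / (6).
R2 ← R2 − 30·R1.
R3 ← R3 − 6·R1.
R2 ← R2 / (4).
R1 ← R1 + 1/2·R2.
R3 ← R3 − 2·R2.
Rank is 2 with 3 unknowns, leaving x_3 free.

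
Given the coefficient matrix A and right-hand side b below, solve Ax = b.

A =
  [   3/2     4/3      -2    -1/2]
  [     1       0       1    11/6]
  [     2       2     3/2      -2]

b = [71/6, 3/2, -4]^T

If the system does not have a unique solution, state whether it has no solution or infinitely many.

infinitely many solutions

Row-reduce:
R1 ← R1 / (3/2).
R2 ← R2 − 1·R1.
R3 ← R3 − 2·R1.
R2 ← R2 / (-8/9).
R1 ← R1 − 8/9·R2.
R3 ← R3 − 2/9·R2.
R3 ← R3 / (19/4).
R1 ← R1 − 1·R3.
R2 ← R2 + 21/8·R3.
Rank is 3 with 4 unknowns, leaving x_4 free.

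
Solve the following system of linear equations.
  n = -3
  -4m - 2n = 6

Row-reduce the augmented matrix:
Swap R1 and R2.
R1 ← R1 / (-4).
R1 ← R1 − 1/2·R2.
Reading off the reduced rows gives m = 0, n = -3.

m = 0, n = -3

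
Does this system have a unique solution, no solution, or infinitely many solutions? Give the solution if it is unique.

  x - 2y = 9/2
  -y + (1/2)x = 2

Row-reduce:
R2 ← R2 − 1/2·R1.
Row 2 reduces to 0 = -1/4, a contradiction. The system is inconsistent.

no solution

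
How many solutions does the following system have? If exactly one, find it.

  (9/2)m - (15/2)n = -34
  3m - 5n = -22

no solution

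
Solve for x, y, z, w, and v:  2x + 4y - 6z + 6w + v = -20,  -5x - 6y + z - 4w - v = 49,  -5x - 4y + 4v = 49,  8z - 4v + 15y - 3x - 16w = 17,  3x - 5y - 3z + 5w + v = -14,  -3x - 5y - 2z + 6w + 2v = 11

x = -5, y = -2, z = -4, w = -5, v = 4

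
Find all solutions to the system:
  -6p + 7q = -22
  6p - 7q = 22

infinitely many solutions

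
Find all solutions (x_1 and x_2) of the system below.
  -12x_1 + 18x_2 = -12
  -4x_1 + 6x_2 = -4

Row-reduce:
R1 ← R1 / (-12).
R2 ← R2 + 4·R1.
Rank is 1 with 2 unknowns, leaving x_2 free.

infinitely many solutions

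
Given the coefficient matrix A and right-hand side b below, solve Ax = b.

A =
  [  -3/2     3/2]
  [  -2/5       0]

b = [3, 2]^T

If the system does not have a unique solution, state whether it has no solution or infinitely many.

x_1 = -5, x_2 = -3

Row-reduce the augmented matrix:
R1 ← R1 / (-3/2).
R2 ← R2 + 2/5·R1.
R2 ← R2 / (-2/5).
R1 ← R1 + 1·R2.
Reading off the reduced rows gives x_1 = -5, x_2 = -3.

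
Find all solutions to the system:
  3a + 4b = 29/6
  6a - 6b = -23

a = -3/2, b = 7/3

Row-reduce the augmented matrix:
R1 ← R1 / (3).
R2 ← R2 − 6·R1.
R2 ← R2 / (-14).
R1 ← R1 − 4/3·R2.
Reading off the reduced rows gives a = -3/2, b = 7/3.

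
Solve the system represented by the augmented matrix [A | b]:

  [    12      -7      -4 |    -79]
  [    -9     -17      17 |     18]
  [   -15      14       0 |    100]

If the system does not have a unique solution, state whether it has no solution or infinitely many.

x_1 = -2, x_2 = 5, x_3 = 5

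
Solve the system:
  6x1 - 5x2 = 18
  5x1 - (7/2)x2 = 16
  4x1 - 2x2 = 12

no solution

Row-reduce:
R1 ← R1 / (6).
R2 ← R2 − 5·R1.
R3 ← R3 − 4·R1.
R2 ← R2 / (2/3).
R1 ← R1 + 5/6·R2.
R3 ← R3 − 4/3·R2.
Row 3 reduces to 0 = -2, a contradiction. The system is inconsistent.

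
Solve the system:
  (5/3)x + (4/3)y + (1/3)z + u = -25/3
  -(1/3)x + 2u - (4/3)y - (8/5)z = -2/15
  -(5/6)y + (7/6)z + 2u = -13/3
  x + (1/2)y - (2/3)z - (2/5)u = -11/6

x = -14/5, y = -1, z = -1, u = -2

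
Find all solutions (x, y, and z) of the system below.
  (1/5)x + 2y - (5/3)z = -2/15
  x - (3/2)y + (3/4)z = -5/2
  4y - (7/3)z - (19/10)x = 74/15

infinitely many solutions

Row-reduce:
R1 ← R1 / (1/5).
R2 ← R2 − 1·R1.
R3 ← R3 + 19/10·R1.
R2 ← R2 / (-23/2).
R1 ← R1 − 10·R2.
R3 ← R3 − 23·R2.
Rank is 2 with 3 unknowns, leaving z free.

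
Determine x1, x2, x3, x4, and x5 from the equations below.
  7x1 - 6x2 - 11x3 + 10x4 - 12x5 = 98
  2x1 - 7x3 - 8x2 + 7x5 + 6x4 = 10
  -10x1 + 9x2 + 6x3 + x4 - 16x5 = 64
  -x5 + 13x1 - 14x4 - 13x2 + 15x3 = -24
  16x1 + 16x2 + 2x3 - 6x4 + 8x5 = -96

x1 = 0, x2 = -2, x3 = 2, x4 = 6, x5 = -4

Row-reduce the augmented matrix:
R1 ← R1 / (7).
R2 ← R2 − 2·R1.
R3 ← R3 + 10·R1.
R4 ← R4 − 13·R1.
R5 ← R5 − 16·R1.
R2 ← R2 / (-44/7).
R1 ← R1 + 6/7·R2.
R3 ← R3 − 3/7·R2.
R4 ← R4 + 13/7·R2.
R5 ← R5 − 208/7·R2.
R3 ← R3 / (-439/44).
R1 ← R1 + 23/22·R3.
R2 ← R2 − 27/44·R3.
R4 ← R4 − 1609/44·R3.
R5 ← R5 − 98/11·R3.
R4 ← R4 / (10233/439).
R1 ← R1 + 274/439·R4.
R2 ← R2 − 199/439·R4.
R3 ← R3 + 682/439·R4.
R5 ← R5 + 70/439·R4.
R5 ← R5 / (563624/10233).
R1 ← R1 + 24901/10233·R5.
R2 ← R2 + 17357/10233·R5.
R3 ← R3 + 35389/10233·R5.
R4 ← R4 + 44191/10233·R5.
Reading off the reduced rows gives x1 = 0, x2 = -2, x3 = 2, x4 = 6, x5 = -4.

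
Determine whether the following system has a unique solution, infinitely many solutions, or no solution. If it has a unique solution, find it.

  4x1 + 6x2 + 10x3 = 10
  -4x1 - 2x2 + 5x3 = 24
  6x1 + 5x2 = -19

infinitely many solutions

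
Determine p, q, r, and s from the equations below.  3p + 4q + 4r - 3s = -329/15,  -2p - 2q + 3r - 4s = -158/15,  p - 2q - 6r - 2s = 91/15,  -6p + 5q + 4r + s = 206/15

p = -3, q = 2/3, r = -12/5, s = 2

Row-reduce the augmented matrix:
R1 ← R1 / (3).
R2 ← R2 + 2·R1.
R3 ← R3 − 1·R1.
R4 ← R4 + 6·R1.
R2 ← R2 / (2/3).
R1 ← R1 − 4/3·R2.
R3 ← R3 + 10/3·R2.
R4 ← R4 − 13·R2.
R3 ← R3 / (21).
R1 ← R1 + 10·R3.
R2 ← R2 − 17/2·R3.
R4 ← R4 + 197/2·R3.
R4 ← R4 / (-1403/42).
R1 ← R1 + 79/21·R4.
R2 ← R2 − 149/42·R4.
R3 ← R3 + 31/21·R4.
Reading off the reduced rows gives p = -3, q = 2/3, r = -12/5, s = 2.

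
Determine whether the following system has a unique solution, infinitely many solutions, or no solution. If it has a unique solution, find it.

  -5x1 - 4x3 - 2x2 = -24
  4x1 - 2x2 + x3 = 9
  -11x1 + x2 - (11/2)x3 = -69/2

no solution

Row-reduce:
R1 ← R1 / (-5).
R2 ← R2 − 4·R1.
R3 ← R3 + 11·R1.
R2 ← R2 / (-18/5).
R1 ← R1 − 2/5·R2.
R3 ← R3 − 27/5·R2.
Row 3 reduces to 0 = 3, a contradiction. The system is inconsistent.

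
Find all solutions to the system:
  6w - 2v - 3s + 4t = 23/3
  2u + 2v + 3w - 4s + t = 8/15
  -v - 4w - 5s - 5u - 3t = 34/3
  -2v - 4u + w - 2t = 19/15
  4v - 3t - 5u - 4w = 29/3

u = -12/5, v = 2/3, w = -1, s = -1, t = 3

Row-reduce the augmented matrix:
Swap R1 and R2.
R1 ← R1 / (2).
R3 ← R3 + 5·R1.
R4 ← R4 + 4·R1.
R5 ← R5 + 5·R1.
R2 ← R2 / (-2).
R1 ← R1 − 1·R2.
R3 ← R3 − 4·R2.
R4 ← R4 − 2·R2.
R5 ← R5 − 9·R2.
R3 ← R3 / (31/2).
R1 ← R1 − 9/2·R3.
R2 ← R2 + 3·R3.
R4 ← R4 − 13·R3.
R5 ← R5 − 61/2·R3.
R4 ← R4 / (205/31).
R1 ← R1 − 161/62·R4.
R2 ← R2 + 159/62·R4.
R3 ← R3 + 42/31·R4.
R5 ← R5 − 1105/62·R4.
R5 ← R5 / (731/82).
R1 ← R1 − 501/410·R5.
R2 ← R2 + 589/410·R5.
R3 ← R3 − 3/205·R5.
R4 ← R4 + 71/205·R5.
Reading off the reduced rows gives u = -12/5, v = 2/3, w = -1, s = -1, t = 3.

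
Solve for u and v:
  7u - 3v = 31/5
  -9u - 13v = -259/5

Row-reduce the augmented matrix:
R1 ← R1 / (7).
R2 ← R2 + 9·R1.
R2 ← R2 / (-118/7).
R1 ← R1 + 3/7·R2.
Reading off the reduced rows gives u = 2, v = 13/5.

u = 2, v = 13/5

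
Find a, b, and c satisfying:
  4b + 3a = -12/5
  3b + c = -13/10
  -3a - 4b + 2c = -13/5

Row-reduce the augmented matrix:
R1 ← R1 / (3).
R3 ← R3 + 3·R1.
R2 ← R2 / (3).
R1 ← R1 − 4/3·R2.
R3 ← R3 / (2).
R1 ← R1 + 4/9·R3.
R2 ← R2 − 1/3·R3.
Reading off the reduced rows gives a = -4/3, b = 2/5, c = -5/2.

a = -4/3, b = 2/5, c = -5/2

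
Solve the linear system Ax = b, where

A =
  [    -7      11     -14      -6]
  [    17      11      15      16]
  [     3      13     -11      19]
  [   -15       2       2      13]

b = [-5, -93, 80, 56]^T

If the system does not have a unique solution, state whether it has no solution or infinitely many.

x_1 = -1, x_2 = -6, x_3 = -6, x_4 = 5

Row-reduce the augmented matrix:
R1 ← R1 / (-7).
R2 ← R2 − 17·R1.
R3 ← R3 − 3·R1.
R4 ← R4 + 15·R1.
R2 ← R2 / (264/7).
R1 ← R1 + 11/7·R2.
R3 ← R3 − 124/7·R2.
R4 ← R4 + 151/7·R2.
R3 ← R3 / (-533/66).
R1 ← R1 − 29/24·R3.
R2 ← R2 + 133/264·R3.
R4 ← R4 − 5579/264·R3.
R4 ← R4 / (11137/164).
R1 ← R1 − 537/164·R4.
R2 ← R2 + 155/164·R4.
R3 ← R3 + 80/41·R4.
Reading off the reduced rows gives x_1 = -1, x_2 = -6, x_3 = -6, x_4 = 5.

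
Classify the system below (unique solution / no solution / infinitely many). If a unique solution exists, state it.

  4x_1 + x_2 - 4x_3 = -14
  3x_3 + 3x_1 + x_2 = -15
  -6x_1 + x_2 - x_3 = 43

x_1 = -6, x_2 = 6, x_3 = -1

Row-reduce the augmented matrix:
R1 ← R1 / (4).
R2 ← R2 − 3·R1.
R3 ← R3 + 6·R1.
R2 ← R2 / (1/4).
R1 ← R1 − 1/4·R2.
R3 ← R3 − 5/2·R2.
R3 ← R3 / (-67).
R1 ← R1 + 7·R3.
R2 ← R2 − 24·R3.
Reading off the reduced rows gives x_1 = -6, x_2 = 6, x_3 = -1.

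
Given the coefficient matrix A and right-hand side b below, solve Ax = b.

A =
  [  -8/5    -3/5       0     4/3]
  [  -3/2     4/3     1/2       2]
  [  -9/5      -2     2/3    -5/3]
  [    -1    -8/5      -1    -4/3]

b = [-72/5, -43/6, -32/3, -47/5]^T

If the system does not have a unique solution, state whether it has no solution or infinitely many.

x_1 = 5, x_2 = 4, x_3 = 2, x_4 = -3

Row-reduce the augmented matrix:
R1 ← R1 / (-8/5).
R2 ← R2 + 3/2·R1.
R3 ← R3 + 9/5·R1.
R4 ← R4 + 1·R1.
R2 ← R2 / (91/48).
R1 ← R1 − 3/8·R2.
R3 ← R3 + 53/40·R2.
R4 ← R4 + 49/40·R2.
R3 ← R3 / (1387/1365).
R1 ← R1 + 9/91·R3.
R2 ← R2 − 24/91·R3.
R4 ← R4 + 44/65·R3.
R4 ← R4 / (-14324/4161).
R1 ← R1 + 5155/4161·R4.
R2 ← R2 − 1500/1387·R4.
R3 ← R3 + 3607/1387·R4.
Reading off the reduced rows gives x_1 = 5, x_2 = 4, x_3 = 2, x_4 = -3.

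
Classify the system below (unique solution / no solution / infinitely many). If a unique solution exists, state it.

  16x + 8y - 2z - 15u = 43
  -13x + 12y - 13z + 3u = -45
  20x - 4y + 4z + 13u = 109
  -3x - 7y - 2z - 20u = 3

x = 5, y = -4, z = -5, u = 1

Row-reduce the augmented matrix:
R1 ← R1 / (16).
R2 ← R2 + 13·R1.
R3 ← R3 − 20·R1.
R4 ← R4 + 3·R1.
R2 ← R2 / (37/2).
R1 ← R1 − 1/2·R2.
R3 ← R3 + 14·R2.
R4 ← R4 + 11/2·R2.
R3 ← R3 / (-169/37).
R1 ← R1 − 10/37·R3.
R2 ← R2 + 117/148·R3.
R4 ← R4 + 995/148·R3.
R4 ← R4 / (-41941/676).
R1 ← R1 − 263/338·R4.
R2 ← R2 + 249/52·R4.
R3 ← R3 + 1835/338·R4.
Reading off the reduced rows gives x = 5, y = -4, z = -5, u = 1.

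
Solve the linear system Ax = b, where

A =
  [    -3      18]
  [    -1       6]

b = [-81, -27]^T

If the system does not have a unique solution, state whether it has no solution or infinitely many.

Row-reduce:
R1 ← R1 / (-3).
R2 ← R2 + 1·R1.
Rank is 1 with 2 unknowns, leaving x_2 free.

infinitely many solutions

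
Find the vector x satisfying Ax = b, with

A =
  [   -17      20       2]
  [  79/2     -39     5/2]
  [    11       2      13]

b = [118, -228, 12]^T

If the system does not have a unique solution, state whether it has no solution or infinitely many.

Row-reduce:
R1 ← R1 / (-17).
R2 ← R2 − 79/2·R1.
R3 ← R3 − 11·R1.
R2 ← R2 / (127/17).
R1 ← R1 + 20/17·R2.
R3 ← R3 − 254/17·R2.
Row 3 reduces to 0 = -4, a contradiction. The system is inconsistent.

no solution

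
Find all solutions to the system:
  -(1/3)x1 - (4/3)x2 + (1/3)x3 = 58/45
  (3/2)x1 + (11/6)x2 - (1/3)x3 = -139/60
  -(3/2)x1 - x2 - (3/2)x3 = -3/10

Row-reduce the augmented matrix:
R1 ← R1 / (-1/3).
R2 ← R2 − 3/2·R1.
R3 ← R3 + 3/2·R1.
R2 ← R2 / (-25/6).
R1 ← R1 − 4·R2.
R3 ← R3 − 5·R2.
R3 ← R3 / (-8/5).
R1 ← R1 − 3/25·R3.
R2 ← R2 + 7/25·R3.
Reading off the reduced rows gives x1 = -2/3, x2 = -1/2, x3 = 6/5.

x1 = -2/3, x2 = -1/2, x3 = 6/5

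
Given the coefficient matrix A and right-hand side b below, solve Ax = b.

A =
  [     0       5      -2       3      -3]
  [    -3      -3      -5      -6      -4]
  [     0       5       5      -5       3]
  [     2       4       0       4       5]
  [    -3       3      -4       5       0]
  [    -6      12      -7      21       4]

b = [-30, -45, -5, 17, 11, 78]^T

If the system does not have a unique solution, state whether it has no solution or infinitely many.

x_1 = -6, x_2 = -4, x_3 = 5, x_4 = 5, x_5 = 5

Row-reduce the augmented matrix:
Swap R1 and R2.
R1 ← R1 / (-3).
R4 ← R4 − 2·R1.
R5 ← R5 + 3·R1.
R6 ← R6 + 6·R1.
R2 ← R2 / (5).
R1 ← R1 − 1·R2.
R3 ← R3 − 5·R2.
R4 ← R4 − 2·R2.
R5 ← R5 − 6·R2.
R6 ← R6 − 18·R2.
R3 ← R3 / (7).
R1 ← R1 − 31/15·R3.
R2 ← R2 + 2/5·R3.
R4 ← R4 + 38/15·R3.
R5 ← R5 − 17/5·R3.
R6 ← R6 − 51/5·R3.
R4 ← R4 / (-86/21).
R1 ← R1 − 79/21·R4.
R2 ← R2 − 1/7·R4.
R3 ← R3 + 8/7·R4.
R5 ← R5 − 79/7·R4.
R6 ← R6 − 237/7·R4.
R5 ← R5 / (1755/86).
R1 ← R1 − 2323/430·R5.
R2 ← R2 + 5/86·R5.
R3 ← R3 + 158/215·R5.
R4 ← R4 + 599/430·R5.
R6 ← R6 − 5265/86·R5.
R6 reduces to 0 = 0, so the extra equation is consistent.
Reading off the reduced rows gives x_1 = -6, x_2 = -4, x_3 = 5, x_4 = 5, x_5 = 5.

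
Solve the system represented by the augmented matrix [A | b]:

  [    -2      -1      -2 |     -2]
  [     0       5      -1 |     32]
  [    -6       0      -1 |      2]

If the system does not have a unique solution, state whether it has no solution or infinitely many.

Row-reduce the augmented matrix:
R1 ← R1 / (-2).
R3 ← R3 + 6·R1.
R2 ← R2 / (5).
R1 ← R1 − 1/2·R2.
R3 ← R3 − 3·R2.
R3 ← R3 / (28/5).
R1 ← R1 − 11/10·R3.
R2 ← R2 + 1/5·R3.
Reading off the reduced rows gives x_1 = 0, x_2 = 6, x_3 = -2.

x_1 = 0, x_2 = 6, x_3 = -2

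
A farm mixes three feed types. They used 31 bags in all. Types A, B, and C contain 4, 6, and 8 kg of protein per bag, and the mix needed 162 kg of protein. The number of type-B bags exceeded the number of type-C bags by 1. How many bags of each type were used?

Let a = type-A bags, b = type-B bags, c = type-C bags.
  a + b + c = 31
  4a + 8c + 6b = 162
  b - c = 1
Row-reduce the augmented matrix:
R2 ← R2 − 4·R1.
R2 ← R2 / (2).
R1 ← R1 − 1·R2.
R3 ← R3 − 1·R2.
R3 ← R3 / (-3).
R1 ← R1 + 1·R3.
R2 ← R2 − 2·R3.
Reading off the reduced rows gives a = 18, b = 7, c = 6.

type-A bags: 18, type-B bags: 7, type-C bags: 6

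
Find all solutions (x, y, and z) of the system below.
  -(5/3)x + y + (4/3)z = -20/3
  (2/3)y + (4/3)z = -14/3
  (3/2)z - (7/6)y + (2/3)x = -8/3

x = 1, y = -1, z = -3

Row-reduce the augmented matrix:
R1 ← R1 / (-5/3).
R3 ← R3 − 2/3·R1.
R2 ← R2 / (2/3).
R1 ← R1 + 3/5·R2.
R3 ← R3 + 23/30·R2.
R3 ← R3 / (107/30).
R1 ← R1 − 2/5·R3.
R2 ← R2 − 2·R3.
Reading off the reduced rows gives x = 1, y = -1, z = -3.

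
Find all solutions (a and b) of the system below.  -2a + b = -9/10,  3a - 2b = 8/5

a = 1/5, b = -1/2

Row-reduce the augmented matrix:
R1 ← R1 / (-2).
R2 ← R2 − 3·R1.
R2 ← R2 / (-1/2).
R1 ← R1 + 1/2·R2.
Reading off the reduced rows gives a = 1/5, b = -1/2.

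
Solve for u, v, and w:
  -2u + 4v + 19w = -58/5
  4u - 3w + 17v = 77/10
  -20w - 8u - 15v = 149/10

u = -4/5, v = 1/2, w = -4/5

Row-reduce the augmented matrix:
R1 ← R1 / (-2).
R2 ← R2 − 4·R1.
R3 ← R3 + 8·R1.
R2 ← R2 / (25).
R1 ← R1 + 2·R2.
R3 ← R3 + 31·R2.
R3 ← R3 / (-263/5).
R1 ← R1 + 67/10·R3.
R2 ← R2 − 7/5·R3.
Reading off the reduced rows gives u = -4/5, v = 1/2, w = -4/5.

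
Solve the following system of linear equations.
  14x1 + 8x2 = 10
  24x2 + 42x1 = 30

infinitely many solutions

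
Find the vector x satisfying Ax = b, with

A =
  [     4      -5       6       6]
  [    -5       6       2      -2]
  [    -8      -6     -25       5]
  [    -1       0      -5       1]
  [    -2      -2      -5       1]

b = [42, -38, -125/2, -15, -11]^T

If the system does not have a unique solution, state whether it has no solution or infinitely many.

no solution

Row-reduce:
R1 ← R1 / (4).
R2 ← R2 + 5·R1.
R3 ← R3 + 8·R1.
R4 ← R4 + 1·R1.
R5 ← R5 + 2·R1.
R2 ← R2 / (-1/4).
R1 ← R1 + 5/4·R2.
R3 ← R3 + 16·R2.
R4 ← R4 + 5/4·R2.
R5 ← R5 + 9/2·R2.
R3 ← R3 / (-621).
R1 ← R1 + 46·R3.
R2 ← R2 + 38·R3.
R4 ← R4 + 51·R3.
R5 ← R5 + 173·R3.
R4 ← R4 / (520/207).
R1 ← R1 + 32/27·R4.
R2 ← R2 + 932/621·R4.
R3 ← R3 − 335/621·R4.
R5 ← R5 + 1040/621·R4.
Row 5 reduces to 0 = -1/6, a contradiction. The system is inconsistent.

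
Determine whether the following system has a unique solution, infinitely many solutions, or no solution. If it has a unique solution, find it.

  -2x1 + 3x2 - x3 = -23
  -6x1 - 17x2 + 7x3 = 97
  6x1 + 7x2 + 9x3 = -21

Row-reduce the augmented matrix:
R1 ← R1 / (-2).
R2 ← R2 + 6·R1.
R3 ← R3 − 6·R1.
R2 ← R2 / (-26).
R1 ← R1 + 3/2·R2.
R3 ← R3 − 16·R2.
R3 ← R3 / (158/13).
R1 ← R1 + 1/13·R3.
R2 ← R2 + 5/13·R3.
Reading off the reduced rows gives x1 = 2, x2 = -6, x3 = 1.

x1 = 2, x2 = -6, x3 = 1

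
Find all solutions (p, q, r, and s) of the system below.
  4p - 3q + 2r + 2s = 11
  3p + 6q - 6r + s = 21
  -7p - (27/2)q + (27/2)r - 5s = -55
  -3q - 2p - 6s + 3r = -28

Row-reduce:
R1 ← R1 / (4).
R2 ← R2 − 3·R1.
R3 ← R3 + 7·R1.
R4 ← R4 + 2·R1.
R2 ← R2 / (33/4).
R1 ← R1 + 3/4·R2.
R3 ← R3 + 75/4·R2.
R4 ← R4 + 9/2·R2.
R3 ← R3 / (-1/22).
R1 ← R1 + 2/11·R3.
R2 ← R2 + 10/11·R3.
R4 ← R4 + 1/11·R3.
Row 4 reduces to 0 = -2, a contradiction. The system is inconsistent.

no solution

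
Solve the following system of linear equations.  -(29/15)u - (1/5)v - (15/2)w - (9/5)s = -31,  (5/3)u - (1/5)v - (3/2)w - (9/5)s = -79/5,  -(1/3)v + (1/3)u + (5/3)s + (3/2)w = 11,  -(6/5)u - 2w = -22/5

Row-reduce:
R1 ← R1 / (-29/15).
R2 ← R2 − 5/3·R1.
R3 ← R3 − 1/3·R1.
R4 ← R4 + 6/5·R1.
R2 ← R2 / (-54/145).
R1 ← R1 − 3/29·R2.
R3 ← R3 + 32/87·R2.
R4 ← R4 − 18/145·R2.
R3 ← R3 / (218/27).
R1 ← R1 − 5/3·R3.
R2 ← R2 − 385/18·R3.
Row 4 reduces to 0 = 2/3, a contradiction. The system is inconsistent.

no solution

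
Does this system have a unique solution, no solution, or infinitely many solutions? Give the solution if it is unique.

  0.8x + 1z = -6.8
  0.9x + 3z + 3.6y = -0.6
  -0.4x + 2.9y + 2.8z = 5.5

Row-reduce the augmented matrix:
R1 ← R1 / (4/5).
R2 ← R2 − 9/10·R1.
R3 ← R3 + 2/5·R1.
R2 ← R2 / (18/5).
R3 ← R3 − 29/10·R2.
R3 ← R3 / (859/480).
R1 ← R1 − 5/4·R3.
R2 ← R2 − 25/48·R3.
Reading off the reduced rows gives x = -6, y = 3, z = -2.

x = -6, y = 3, z = -2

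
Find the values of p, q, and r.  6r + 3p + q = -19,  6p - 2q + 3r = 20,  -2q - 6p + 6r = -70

p = 6, q = -1, r = -6

Row-reduce the augmented matrix:
R1 ← R1 / (3).
R2 ← R2 − 6·R1.
R3 ← R3 + 6·R1.
R2 ← R2 / (-4).
R1 ← R1 − 1/3·R2.
R3 ← R3 / (18).
R1 ← R1 − 5/4·R3.
R2 ← R2 − 9/4·R3.
Reading off the reduced rows gives p = 6, q = -1, r = -6.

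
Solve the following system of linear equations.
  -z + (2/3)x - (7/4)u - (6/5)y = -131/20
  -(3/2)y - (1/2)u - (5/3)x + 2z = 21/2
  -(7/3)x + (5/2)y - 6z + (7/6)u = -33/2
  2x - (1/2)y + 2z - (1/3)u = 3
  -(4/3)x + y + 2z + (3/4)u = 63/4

x = -3, y = 4, z = 5, u = -3

Row-reduce the augmented matrix:
R1 ← R1 / (2/3).
R2 ← R2 + 5/3·R1.
R3 ← R3 + 7/3·R1.
R4 ← R4 − 2·R1.
R5 ← R5 + 4/3·R1.
R2 ← R2 / (-9/2).
R1 ← R1 + 9/5·R2.
R3 ← R3 + 17/10·R2.
R4 ← R4 − 31/10·R2.
R5 ← R5 + 7/5·R2.
R3 ← R3 / (-419/45).
R1 ← R1 + 13/10·R3.
R2 ← R2 − 1/9·R3.
R4 ← R4 − 419/90·R3.
R5 ← R5 − 7/45·R3.
Swap R4 and R5.
R4 ← R4 / (-6463/5028).
R1 ← R1 + 201/838·R4.
R2 ← R2 − 1315/1257·R4.
R3 ← R3 − 561/1676·R4.
R5 reduces to 0 = 0, so the extra equation is consistent.
Reading off the reduced rows gives x = -3, y = 4, z = 5, u = -3.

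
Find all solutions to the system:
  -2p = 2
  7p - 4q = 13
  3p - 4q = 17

p = -1, q = -5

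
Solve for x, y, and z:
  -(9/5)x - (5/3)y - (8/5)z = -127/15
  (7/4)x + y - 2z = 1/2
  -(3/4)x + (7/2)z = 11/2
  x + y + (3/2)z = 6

x = 2, y = 1, z = 2

Row-reduce the augmented matrix:
R1 ← R1 / (-9/5).
R2 ← R2 − 7/4·R1.
R3 ← R3 + 3/4·R1.
R4 ← R4 − 1·R1.
R2 ← R2 / (-67/108).
R1 ← R1 − 25/27·R2.
R3 ← R3 − 25/36·R2.
R4 ← R4 − 2/27·R2.
R3 ← R3 / (25/134).
R1 ← R1 + 296/67·R3.
R2 ← R2 − 384/67·R3.
R4 ← R4 − 25/134·R3.
R4 reduces to 0 = 0, so the extra equation is consistent.
Reading off the reduced rows gives x = 2, y = 1, z = 2.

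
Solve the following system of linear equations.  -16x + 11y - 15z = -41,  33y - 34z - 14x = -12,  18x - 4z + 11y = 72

Row-reduce:
R1 ← R1 / (-16).
R2 ← R2 + 14·R1.
R3 ← R3 − 18·R1.
R2 ← R2 / (187/8).
R1 ← R1 + 11/16·R2.
R3 ← R3 − 187/8·R2.
Row 3 reduces to 0 = 2, a contradiction. The system is inconsistent.

no solution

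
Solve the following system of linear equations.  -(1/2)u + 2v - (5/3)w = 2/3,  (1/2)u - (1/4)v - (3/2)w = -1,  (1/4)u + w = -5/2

u = -6, v = -2, w = -1

Row-reduce the augmented matrix:
R1 ← R1 / (-1/2).
R2 ← R2 − 1/2·R1.
R3 ← R3 − 1/4·R1.
R2 ← R2 / (7/4).
R1 ← R1 + 4·R2.
R3 ← R3 − 1·R2.
R3 ← R3 / (83/42).
R1 ← R1 + 82/21·R3.
R2 ← R2 + 38/21·R3.
Reading off the reduced rows gives u = -6, v = -2, w = -1.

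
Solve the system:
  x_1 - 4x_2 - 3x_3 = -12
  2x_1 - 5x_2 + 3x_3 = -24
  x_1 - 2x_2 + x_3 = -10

Row-reduce the augmented matrix:
R2 ← R2 − 2·R1.
R3 ← R3 − 1·R1.
R2 ← R2 / (3).
R1 ← R1 + 4·R2.
R3 ← R3 − 2·R2.
R3 ← R3 / (-2).
R1 ← R1 − 9·R3.
R2 ← R2 − 3·R3.
Reading off the reduced rows gives x_1 = -3, x_2 = 3, x_3 = -1.

x_1 = -3, x_2 = 3, x_3 = -1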